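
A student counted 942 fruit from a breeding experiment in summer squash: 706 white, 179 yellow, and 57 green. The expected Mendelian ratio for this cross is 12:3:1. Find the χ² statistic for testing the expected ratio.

Under the 12:3:1 hypothesis (Σ ratio = 16, N = 942):
  white: 942 × 12/16 = 706.5
  yellow: 942 × 3/16 = 176.625
  green: 942 × 1/16 = 58.875
χ² = Σ (O − E)² / E
  white: (706 − 706.5)² / 706.5 = 0.0004
  yellow: (179 − 176.625)² / 176.625 = 0.0319
  green: (57 − 58.875)² / 58.875 = 0.0597
χ² = 0.0004 + 0.0319 + 0.0597 = 0.092

0.092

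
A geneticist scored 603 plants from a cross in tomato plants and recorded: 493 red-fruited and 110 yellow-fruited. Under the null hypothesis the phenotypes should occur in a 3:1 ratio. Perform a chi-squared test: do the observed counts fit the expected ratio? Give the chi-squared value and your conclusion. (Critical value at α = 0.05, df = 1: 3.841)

14.687; not consistent

Under the 3:1 hypothesis (Σ ratio = 4, N = 603):
  red-fruited: 603 × 3/4 = 452.25
  yellow-fruited: 603 × 1/4 = 150.75
χ² = Σ (O − E)² / E
  red-fruited: (493 − 452.25)² / 452.25 = 3.6718
  yellow-fruited: (110 − 150.75)² / 150.75 = 11.0153
χ² = 3.6718 + 11.0153 = 14.6871 ≈ 14.687
Degrees of freedom = 2 − 1 = 1; critical value at α = 0.05 is 3.841.
Since 14.687 > 3.841, we reject the null hypothesis — the data do not fit the 3:1 ratio.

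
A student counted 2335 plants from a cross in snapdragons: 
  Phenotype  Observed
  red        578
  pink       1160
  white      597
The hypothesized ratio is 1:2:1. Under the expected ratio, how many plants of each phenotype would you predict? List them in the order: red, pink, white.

The 1:2:1 ratio has 4 parts, so with N = 2335 the expected counts are:
  red: 2335 × 1/4 = 583.75
  pink: 2335 × 2/4 = 1167.5
  white: 2335 × 1/4 = 583.75

583.75, 1167.5, 583.75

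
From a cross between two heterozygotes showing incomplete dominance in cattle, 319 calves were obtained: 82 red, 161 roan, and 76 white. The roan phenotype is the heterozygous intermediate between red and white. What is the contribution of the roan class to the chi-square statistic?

0.014

With incomplete dominance, a heterozygote × heterozygote cross gives a 1:2:1 phenotypic ratio.
The 1:2:1 ratio has 4 parts, so with N = 319 the expected counts are:
  red: 319 × 1/4 = 79.75
  roan: 319 × 2/4 = 159.5
  white: 319 × 1/4 = 79.75
Contribution of roan: (161 − 159.5)² / 159.5 = 0.0141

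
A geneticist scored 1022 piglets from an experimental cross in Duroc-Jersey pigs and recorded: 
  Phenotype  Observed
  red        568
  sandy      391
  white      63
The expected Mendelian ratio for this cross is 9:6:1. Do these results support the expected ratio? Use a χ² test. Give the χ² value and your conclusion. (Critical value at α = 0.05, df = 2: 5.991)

0.251; consistent

The 9:6:1 ratio has 16 parts, so with N = 1022 the expected counts are:
  red: 1022 × 9/16 = 574.875
  sandy: 1022 × 6/16 = 383.25
  white: 1022 × 1/16 = 63.875
χ² = Σ (O − E)² / E
  red: (568 − 574.875)² / 574.875 = 0.0822
  sandy: (391 − 383.25)² / 383.25 = 0.1567
  white: (63 − 63.875)² / 63.875 = 0.0120
χ² = 0.0822 + 0.1567 + 0.0120 = 0.2509 ≈ 0.251
Degrees of freedom = 3 − 1 = 2; critical value at α = 0.05 is 5.991.
Since 0.251 < 5.991, we fail to reject the null hypothesis — the data are consistent with the 9:6:1 ratio.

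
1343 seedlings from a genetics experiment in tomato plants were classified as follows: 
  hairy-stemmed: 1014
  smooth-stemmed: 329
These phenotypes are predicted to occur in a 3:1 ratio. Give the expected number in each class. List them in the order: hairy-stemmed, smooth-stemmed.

The 3:1 ratio has 4 parts, so with N = 1343 the expected counts are:
  hairy-stemmed: 1343 × 3/4 = 1007.25
  smooth-stemmed: 1343 × 1/4 = 335.75

1007.25, 335.75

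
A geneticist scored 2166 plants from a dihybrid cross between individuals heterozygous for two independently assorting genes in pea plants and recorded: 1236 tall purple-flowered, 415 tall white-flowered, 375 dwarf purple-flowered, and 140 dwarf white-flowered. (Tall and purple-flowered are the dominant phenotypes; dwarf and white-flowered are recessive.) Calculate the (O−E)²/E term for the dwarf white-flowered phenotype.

A dihybrid F₂ with independent assortment and complete dominance at both loci gives a 9:3:3:1 phenotypic ratio.
Expected counts for N = 2166 under a 9:3:3:1 ratio (total parts = 16):
  tall purple-flowered: 2166 × 9/16 = 1218.375
  tall white-flowered: 2166 × 3/16 = 406.125
  dwarf purple-flowered: 2166 × 3/16 = 406.125
  dwarf white-flowered: 2166 × 1/16 = 135.375
Contribution of dwarf white-flowered: (140 − 135.375)² / 135.375 = 0.1580

0.158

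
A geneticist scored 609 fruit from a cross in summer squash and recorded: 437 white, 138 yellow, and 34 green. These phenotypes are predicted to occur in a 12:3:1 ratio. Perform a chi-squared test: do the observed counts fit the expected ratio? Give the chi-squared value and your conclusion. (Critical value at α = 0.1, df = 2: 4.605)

The 12:3:1 ratio has 16 parts, so with N = 609 the expected counts are:
  white: 609 × 12/16 = 456.75
  yellow: 609 × 3/16 = 114.1875
  green: 609 × 1/16 = 38.0625
χ² = Σ (O − E)² / E
  white: (437 − 456.75)² / 456.75 = 0.8540
  yellow: (138 − 114.1875)² / 114.1875 = 4.9658
  green: (34 − 38.0625)² / 38.0625 = 0.4336
χ² = 0.8540 + 4.9658 + 0.4336 = 6.2534 ≈ 6.253
Degrees of freedom = 3 − 1 = 2; critical value at α = 0.1 is 4.605.
Since 6.253 > 4.605, we reject the null hypothesis — the data do not fit the 12:3:1 ratio.

6.253; not consistent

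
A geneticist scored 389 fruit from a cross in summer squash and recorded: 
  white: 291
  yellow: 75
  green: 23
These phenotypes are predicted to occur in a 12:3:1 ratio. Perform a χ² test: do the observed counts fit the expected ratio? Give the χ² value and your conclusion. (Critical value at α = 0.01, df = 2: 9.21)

Under the 12:3:1 hypothesis (Σ ratio = 16, N = 389):
  white: 389 × 12/16 = 291.75
  yellow: 389 × 3/16 = 72.9375
  green: 389 × 1/16 = 24.3125
χ² = Σ (O − E)² / E
  white: (291 − 291.75)² / 291.75 = 0.0019
  yellow: (75 − 72.9375)² / 72.9375 = 0.0583
  green: (23 − 24.3125)² / 24.3125 = 0.0709
χ² = 0.0019 + 0.0583 + 0.0709 = 0.1311 ≈ 0.131
Degrees of freedom = 3 − 1 = 2; critical value at α = 0.01 is 9.21.
Since 0.131 < 9.21, we fail to reject the null hypothesis — the data are consistent with the 12:3:1 ratio.

0.131; consistent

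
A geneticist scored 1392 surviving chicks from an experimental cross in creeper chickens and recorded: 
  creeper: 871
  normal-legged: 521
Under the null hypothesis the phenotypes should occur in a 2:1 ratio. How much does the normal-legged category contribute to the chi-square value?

Under the 2:1 hypothesis (Σ ratio = 3, N = 1392):
  creeper: 1392 × 2/3 = 928
  normal-legged: 1392 × 1/3 = 464
Contribution of normal-legged: (521 − 464)² / 464 = 7.0022

7.002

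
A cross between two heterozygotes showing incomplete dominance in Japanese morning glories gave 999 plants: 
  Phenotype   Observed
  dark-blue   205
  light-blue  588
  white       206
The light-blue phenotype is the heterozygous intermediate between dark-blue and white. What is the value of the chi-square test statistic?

With incomplete dominance, a heterozygote × heterozygote cross gives a 1:2:1 phenotypic ratio.
The 1:2:1 ratio has 4 parts, so with N = 999 the expected counts are:
  dark-blue: 999 × 1/4 = 249.75
  light-blue: 999 × 2/4 = 499.5
  white: 999 × 1/4 = 249.75
χ² = Σ (O − E)² / E
  dark-blue: (205 − 249.75)² / 249.75 = 8.0183
  light-blue: (588 − 499.5)² / 499.5 = 15.6802
  white: (206 − 249.75)² / 249.75 = 7.6639
χ² = 8.0183 + 15.6802 + 7.6639 = 31.3624 ≈ 31.362

31.362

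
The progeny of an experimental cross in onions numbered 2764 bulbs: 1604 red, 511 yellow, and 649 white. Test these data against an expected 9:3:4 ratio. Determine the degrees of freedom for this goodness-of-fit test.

2

A goodness-of-fit test with 3 phenotype classes has df = 3 − 1 = 2.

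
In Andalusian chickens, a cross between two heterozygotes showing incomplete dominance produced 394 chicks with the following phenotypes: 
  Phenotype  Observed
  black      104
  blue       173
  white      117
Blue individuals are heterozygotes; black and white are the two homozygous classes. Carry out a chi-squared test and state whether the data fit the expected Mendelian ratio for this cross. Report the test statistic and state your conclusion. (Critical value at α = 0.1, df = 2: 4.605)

With incomplete dominance, a heterozygote × heterozygote cross gives a 1:2:1 phenotypic ratio.
Expected counts for N = 394 under a 1:2:1 ratio (total parts = 4):
  black: 394 × 1/4 = 98.5
  blue: 394 × 2/4 = 197
  white: 394 × 1/4 = 98.5
χ² = Σ (O − E)² / E
  black: (104 − 98.5)² / 98.5 = 0.3071
  blue: (173 − 197)² / 197 = 2.9239
  white: (117 − 98.5)² / 98.5 = 3.4746
χ² = 0.3071 + 2.9239 + 3.4746 = 6.7056 ≈ 6.706
Degrees of freedom = 3 − 1 = 2; critical value at α = 0.1 is 4.605.
Since 6.706 > 4.605, we reject the null hypothesis — the data do not fit the 1:2:1 ratio.

6.706; not consistent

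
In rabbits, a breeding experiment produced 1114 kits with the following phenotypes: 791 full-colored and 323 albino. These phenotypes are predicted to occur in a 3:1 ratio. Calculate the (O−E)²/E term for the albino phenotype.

Under the 3:1 hypothesis (Σ ratio = 4, N = 1114):
  full-colored: 1114 × 3/4 = 835.5
  albino: 1114 × 1/4 = 278.5
Contribution of albino: (323 − 278.5)² / 278.5 = 7.1104

7.110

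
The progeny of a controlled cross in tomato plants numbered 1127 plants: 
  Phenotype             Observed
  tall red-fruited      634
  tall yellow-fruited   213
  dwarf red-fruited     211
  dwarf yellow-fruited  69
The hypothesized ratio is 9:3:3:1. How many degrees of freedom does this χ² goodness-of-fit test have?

A goodness-of-fit test with 4 phenotype classes has df = 4 − 1 = 3.

3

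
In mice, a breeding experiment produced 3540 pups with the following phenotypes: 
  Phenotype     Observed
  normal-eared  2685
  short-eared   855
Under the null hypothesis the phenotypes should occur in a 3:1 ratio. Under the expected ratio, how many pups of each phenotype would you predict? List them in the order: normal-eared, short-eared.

Expected counts for N = 3540 under a 3:1 ratio (total parts = 4):
  normal-eared: 3540 × 3/4 = 2655
  short-eared: 3540 × 1/4 = 885

2655, 885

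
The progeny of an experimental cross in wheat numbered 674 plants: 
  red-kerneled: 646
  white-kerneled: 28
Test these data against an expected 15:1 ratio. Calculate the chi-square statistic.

5.052

The 15:1 ratio has 16 parts, so with N = 674 the expected counts are:
  red-kerneled: 674 × 15/16 = 631.875
  white-kerneled: 674 × 1/16 = 42.125
χ² = Σ (O − E)² / E
  red-kerneled: (646 − 631.875)² / 631.875 = 0.3158
  white-kerneled: (28 − 42.125)² / 42.125 = 4.7363
χ² = 0.3158 + 4.7363 = 5.0521 ≈ 5.052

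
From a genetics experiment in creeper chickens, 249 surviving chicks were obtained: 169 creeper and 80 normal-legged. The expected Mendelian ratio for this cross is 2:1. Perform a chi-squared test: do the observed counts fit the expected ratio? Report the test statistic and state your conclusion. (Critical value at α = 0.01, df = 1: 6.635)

Under the 2:1 hypothesis (Σ ratio = 3, N = 249):
  creeper: 249 × 2/3 = 166
  normal-legged: 249 × 1/3 = 83
χ² = Σ (O − E)² / E
  creeper: (169 − 166)² / 166 = 0.0542
  normal-legged: (80 − 83)² / 83 = 0.1084
χ² = 0.0542 + 0.1084 = 0.1626 ≈ 0.163
Degrees of freedom = 2 − 1 = 1; critical value at α = 0.01 is 6.635.
Since 0.163 < 6.635, we fail to reject the null hypothesis — the data are consistent with the 2:1 ratio.

0.163; consistent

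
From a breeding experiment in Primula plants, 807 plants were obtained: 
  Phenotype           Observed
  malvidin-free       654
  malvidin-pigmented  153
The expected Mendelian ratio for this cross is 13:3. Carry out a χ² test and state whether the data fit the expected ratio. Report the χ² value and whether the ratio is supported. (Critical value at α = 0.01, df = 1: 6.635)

Under the 13:3 hypothesis (Σ ratio = 16, N = 807):
  malvidin-free: 807 × 13/16 = 655.6875
  malvidin-pigmented: 807 × 3/16 = 151.3125
χ² = Σ (O − E)² / E
  malvidin-free: (654 − 655.6875)² / 655.6875 = 0.0043
  malvidin-pigmented: (153 − 151.3125)² / 151.3125 = 0.0188
χ² = 0.0043 + 0.0188 = 0.0231 ≈ 0.023
Degrees of freedom = 2 − 1 = 1; critical value at α = 0.01 is 6.635.
Since 0.023 < 6.635, we fail to reject the null hypothesis — the data are consistent with the 13:3 ratio.

0.023; consistent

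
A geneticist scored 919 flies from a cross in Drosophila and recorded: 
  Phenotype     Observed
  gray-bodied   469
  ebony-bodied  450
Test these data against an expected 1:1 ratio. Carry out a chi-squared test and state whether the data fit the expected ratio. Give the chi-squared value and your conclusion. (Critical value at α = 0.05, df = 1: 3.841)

Total ratio parts = 2. Expected numbers out of 919:
  gray-bodied: 919 × 1/2 = 459.5
  ebony-bodied: 919 × 1/2 = 459.5
χ² = Σ (O − E)² / E
  gray-bodied: (469 − 459.5)² / 459.5 = 0.1964
  ebony-bodied: (450 − 459.5)² / 459.5 = 0.1964
χ² = 0.1964 + 0.1964 = 0.3928 ≈ 0.393
Degrees of freedom = 2 − 1 = 1; critical value at α = 0.05 is 3.841.
Since 0.393 < 3.841, we fail to reject the null hypothesis — the data are consistent with the 1:1 ratio.

0.393; consistent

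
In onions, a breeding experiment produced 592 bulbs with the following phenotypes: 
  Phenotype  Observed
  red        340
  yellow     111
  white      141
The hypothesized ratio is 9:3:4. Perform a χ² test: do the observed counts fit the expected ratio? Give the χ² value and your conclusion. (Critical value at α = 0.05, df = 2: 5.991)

0.478; consistent

The 9:3:4 ratio has 16 parts, so with N = 592 the expected counts are:
  red: 592 × 9/16 = 333
  yellow: 592 × 3/16 = 111
  white: 592 × 4/16 = 148
χ² = Σ (O − E)² / E
  red: (340 − 333)² / 333 = 0.1471
  yellow: (111 − 111)² / 111 = 0.0000
  white: (141 − 148)² / 148 = 0.3311
χ² = 0.1471 + 0.0000 + 0.3311 = 0.4782 ≈ 0.478
Degrees of freedom = 3 − 1 = 2; critical value at α = 0.05 is 5.991.
Since 0.478 < 5.991, we fail to reject the null hypothesis — the data are consistent with the 9:3:4 ratio.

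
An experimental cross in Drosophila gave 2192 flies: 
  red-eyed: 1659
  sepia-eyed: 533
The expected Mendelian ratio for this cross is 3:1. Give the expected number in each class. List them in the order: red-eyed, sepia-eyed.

The 3:1 ratio has 4 parts, so with N = 2192 the expected counts are:
  red-eyed: 2192 × 3/4 = 1644
  sepia-eyed: 2192 × 1/4 = 548

1644, 548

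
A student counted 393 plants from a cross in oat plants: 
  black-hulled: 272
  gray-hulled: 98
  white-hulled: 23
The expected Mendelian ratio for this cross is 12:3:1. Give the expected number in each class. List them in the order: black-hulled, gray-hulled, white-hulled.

Under the 12:3:1 hypothesis (Σ ratio = 16, N = 393):
  black-hulled: 393 × 12/16 = 294.75
  gray-hulled: 393 × 3/16 = 73.6875
  white-hulled: 393 × 1/16 = 24.5625

294.75, 73.6875, 24.5625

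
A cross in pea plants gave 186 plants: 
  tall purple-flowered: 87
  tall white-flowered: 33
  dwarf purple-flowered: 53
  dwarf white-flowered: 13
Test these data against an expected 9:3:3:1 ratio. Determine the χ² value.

12.652

Under the 9:3:3:1 hypothesis (Σ ratio = 16, N = 186):
  tall purple-flowered: 186 × 9/16 = 104.625
  tall white-flowered: 186 × 3/16 = 34.875
  dwarf purple-flowered: 186 × 3/16 = 34.875
  dwarf white-flowered: 186 × 1/16 = 11.625
χ² = Σ (O − E)² / E
  tall purple-flowered: (87 − 104.625)² / 104.625 = 2.9691
  tall white-flowered: (33 − 34.875)² / 34.875 = 0.1008
  dwarf purple-flowered: (53 − 34.875)² / 34.875 = 9.4198
  dwarf white-flowered: (13 − 11.625)² / 11.625 = 0.1626
χ² = 2.9691 + 0.1008 + 9.4198 + 0.1626 = 12.6523 ≈ 12.652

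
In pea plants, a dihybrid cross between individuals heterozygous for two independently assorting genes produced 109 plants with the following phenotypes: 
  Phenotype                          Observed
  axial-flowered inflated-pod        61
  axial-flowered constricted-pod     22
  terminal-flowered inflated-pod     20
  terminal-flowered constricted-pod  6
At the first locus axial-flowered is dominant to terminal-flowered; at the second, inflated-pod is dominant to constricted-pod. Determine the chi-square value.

A dihybrid F₂ with independent assortment and complete dominance at both loci gives a 9:3:3:1 phenotypic ratio.
Total ratio parts = 16. Expected numbers out of 109:
  axial-flowered inflated-pod: 109 × 9/16 = 61.3125
  axial-flowered constricted-pod: 109 × 3/16 = 20.4375
  terminal-flowered inflated-pod: 109 × 3/16 = 20.4375
  terminal-flowered constricted-pod: 109 × 1/16 = 6.8125
χ² = Σ (O − E)² / E
  axial-flowered inflated-pod: (61 − 61.3125)² / 61.3125 = 0.0016
  axial-flowered constricted-pod: (22 − 20.4375)² / 20.4375 = 0.1195
  terminal-flowered inflated-pod: (20 − 20.4375)² / 20.4375 = 0.0094
  terminal-flowered constricted-pod: (6 − 6.8125)² / 6.8125 = 0.0969
χ² = 0.0016 + 0.1195 + 0.0094 + 0.0969 = 0.2274 ≈ 0.227

0.227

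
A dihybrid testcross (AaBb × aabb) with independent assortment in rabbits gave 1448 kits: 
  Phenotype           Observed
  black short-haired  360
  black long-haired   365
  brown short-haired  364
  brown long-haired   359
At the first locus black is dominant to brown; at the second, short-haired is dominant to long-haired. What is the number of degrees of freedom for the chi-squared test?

A dihybrid testcross with independent assortment gives a 1:1:1:1 ratio.
A goodness-of-fit test with 4 phenotype classes has df = 4 − 1 = 3.

3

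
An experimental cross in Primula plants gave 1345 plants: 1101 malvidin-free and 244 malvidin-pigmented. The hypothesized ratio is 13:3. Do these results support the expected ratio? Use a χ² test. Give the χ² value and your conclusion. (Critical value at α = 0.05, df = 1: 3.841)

Total ratio parts = 16. Expected numbers out of 1345:
  malvidin-free: 1345 × 13/16 = 1092.8125
  malvidin-pigmented: 1345 × 3/16 = 252.1875
χ² = Σ (O − E)² / E
  malvidin-free: (1101 − 1092.8125)² / 1092.8125 = 0.0613
  malvidin-pigmented: (244 − 252.1875)² / 252.1875 = 0.2658
χ² = 0.0613 + 0.2658 = 0.3271 ≈ 0.327
Degrees of freedom = 2 − 1 = 1; critical value at α = 0.05 is 3.841.
Since 0.327 < 3.841, we fail to reject the null hypothesis — the data are consistent with the 13:3 ratio.

0.327; consistent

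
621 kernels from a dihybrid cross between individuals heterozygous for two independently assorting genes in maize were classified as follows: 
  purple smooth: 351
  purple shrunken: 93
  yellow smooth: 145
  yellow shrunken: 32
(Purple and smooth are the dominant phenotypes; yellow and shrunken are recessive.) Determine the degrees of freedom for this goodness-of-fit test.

3

A dihybrid F₂ with independent assortment and complete dominance at both loci gives a 9:3:3:1 phenotypic ratio.
A goodness-of-fit test with 4 phenotype classes has df = 4 − 1 = 3.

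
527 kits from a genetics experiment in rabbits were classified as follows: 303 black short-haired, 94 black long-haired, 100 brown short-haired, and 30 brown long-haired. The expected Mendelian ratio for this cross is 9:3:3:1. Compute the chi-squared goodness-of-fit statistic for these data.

0.656

The 9:3:3:1 ratio has 16 parts, so with N = 527 the expected counts are:
  black short-haired: 527 × 9/16 = 296.4375
  black long-haired: 527 × 3/16 = 98.8125
  brown short-haired: 527 × 3/16 = 98.8125
  brown long-haired: 527 × 1/16 = 32.9375
χ² = Σ (O − E)² / E
  black short-haired: (303 − 296.4375)² / 296.4375 = 0.1453
  black long-haired: (94 − 98.8125)² / 98.8125 = 0.2344
  brown short-haired: (100 − 98.8125)² / 98.8125 = 0.0143
  brown long-haired: (30 − 32.9375)² / 32.9375 = 0.2620
χ² = 0.1453 + 0.2344 + 0.0143 + 0.2620 = 0.656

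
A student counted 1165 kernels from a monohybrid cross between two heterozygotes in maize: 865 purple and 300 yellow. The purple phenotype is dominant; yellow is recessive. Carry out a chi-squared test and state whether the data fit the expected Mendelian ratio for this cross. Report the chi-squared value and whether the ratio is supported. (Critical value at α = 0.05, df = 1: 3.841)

For a monohybrid cross between heterozygotes with complete dominance, the expected phenotypic ratio is 3:1.
The 3:1 ratio has 4 parts, so with N = 1165 the expected counts are:
  purple: 1165 × 3/4 = 873.75
  yellow: 1165 × 1/4 = 291.25
χ² = Σ (O − E)² / E
  purple: (865 − 873.75)² / 873.75 = 0.0876
  yellow: (300 − 291.25)² / 291.25 = 0.2629
χ² = 0.0876 + 0.2629 = 0.3505 ≈ 0.351
Degrees of freedom = 2 − 1 = 1; critical value at α = 0.05 is 3.841.
Since 0.351 < 3.841, we fail to reject the null hypothesis — the data are consistent with the 3:1 ratio.

0.351; consistent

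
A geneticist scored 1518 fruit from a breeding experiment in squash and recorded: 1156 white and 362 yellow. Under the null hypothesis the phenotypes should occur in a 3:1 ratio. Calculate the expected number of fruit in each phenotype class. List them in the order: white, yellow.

1138.5, 379.5

Total ratio parts = 4. Expected numbers out of 1518:
  white: 1518 × 3/4 = 1138.5
  yellow: 1518 × 1/4 = 379.5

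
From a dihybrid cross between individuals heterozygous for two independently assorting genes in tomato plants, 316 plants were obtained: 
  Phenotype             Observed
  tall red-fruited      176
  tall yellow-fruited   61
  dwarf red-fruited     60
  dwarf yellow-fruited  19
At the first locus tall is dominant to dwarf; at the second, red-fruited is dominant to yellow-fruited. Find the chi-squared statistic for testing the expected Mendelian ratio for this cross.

0.107

A dihybrid F₂ with independent assortment and complete dominance at both loci gives a 9:3:3:1 phenotypic ratio.
The 9:3:3:1 ratio has 16 parts, so with N = 316 the expected counts are:
  tall red-fruited: 316 × 9/16 = 177.75
  tall yellow-fruited: 316 × 3/16 = 59.25
  dwarf red-fruited: 316 × 3/16 = 59.25
  dwarf yellow-fruited: 316 × 1/16 = 19.75
χ² = Σ (O − E)² / E
  tall red-fruited: (176 − 177.75)² / 177.75 = 0.0172
  tall yellow-fruited: (61 − 59.25)² / 59.25 = 0.0517
  dwarf red-fruited: (60 − 59.25)² / 59.25 = 0.0095
  dwarf yellow-fruited: (19 − 19.75)² / 19.75 = 0.0285
χ² = 0.0172 + 0.0517 + 0.0095 + 0.0285 = 0.1069 ≈ 0.107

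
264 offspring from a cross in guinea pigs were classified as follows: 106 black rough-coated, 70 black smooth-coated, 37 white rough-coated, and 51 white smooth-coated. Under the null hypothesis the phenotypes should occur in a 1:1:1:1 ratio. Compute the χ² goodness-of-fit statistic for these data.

Under the 1:1:1:1 hypothesis (Σ ratio = 4, N = 264):
  black rough-coated: 264 × 1/4 = 66
  black smooth-coated: 264 × 1/4 = 66
  white rough-coated: 264 × 1/4 = 66
  white smooth-coated: 264 × 1/4 = 66
χ² = Σ (O − E)² / E
  black rough-coated: (106 − 66)² / 66 = 24.2424
  black smooth-coated: (70 − 66)² / 66 = 0.2424
  white rough-coated: (37 − 66)² / 66 = 12.7424
  white smooth-coated: (51 − 66)² / 66 = 3.4091
χ² = 24.2424 + 0.2424 + 12.7424 + 3.4091 = 40.6363 ≈ 40.636

40.636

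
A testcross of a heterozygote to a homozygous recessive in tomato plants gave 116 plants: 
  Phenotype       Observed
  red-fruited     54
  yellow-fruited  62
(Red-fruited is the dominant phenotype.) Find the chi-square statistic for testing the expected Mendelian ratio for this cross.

A testcross of a heterozygote (Aa × aa) gives a 1:1 phenotypic ratio.
Expected counts for N = 116 under a 1:1 ratio (total parts = 2):
  red-fruited: 116 × 1/2 = 58
  yellow-fruited: 116 × 1/2 = 58
χ² = Σ (O − E)² / E
  red-fruited: (54 − 58)² / 58 = 0.2759
  yellow-fruited: (62 − 58)² / 58 = 0.2759
χ² = 0.2759 + 0.2759 = 0.5518 ≈ 0.552

0.552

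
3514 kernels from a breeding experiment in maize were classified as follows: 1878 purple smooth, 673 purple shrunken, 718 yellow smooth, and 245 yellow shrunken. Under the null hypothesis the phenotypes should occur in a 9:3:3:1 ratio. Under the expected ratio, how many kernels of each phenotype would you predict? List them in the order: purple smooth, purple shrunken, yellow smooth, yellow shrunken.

1976.625, 658.875, 658.875, 219.625

The 9:3:3:1 ratio has 16 parts, so with N = 3514 the expected counts are:
  purple smooth: 3514 × 9/16 = 1976.625
  purple shrunken: 3514 × 3/16 = 658.875
  yellow smooth: 3514 × 3/16 = 658.875
  yellow shrunken: 3514 × 1/16 = 219.625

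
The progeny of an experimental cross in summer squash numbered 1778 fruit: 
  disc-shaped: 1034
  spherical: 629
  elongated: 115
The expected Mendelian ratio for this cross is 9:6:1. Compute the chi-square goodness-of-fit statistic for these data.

Under the 9:6:1 hypothesis (Σ ratio = 16, N = 1778):
  disc-shaped: 1778 × 9/16 = 1000.125
  spherical: 1778 × 6/16 = 666.75
  elongated: 1778 × 1/16 = 111.125
χ² = Σ (O − E)² / E
  disc-shaped: (1034 − 1000.125)² / 1000.125 = 1.1474
  spherical: (629 − 666.75)² / 666.75 = 2.1373
  elongated: (115 − 111.125)² / 111.125 = 0.1351
χ² = 1.1474 + 2.1373 + 0.1351 = 3.4198 ≈ 3.420

3.420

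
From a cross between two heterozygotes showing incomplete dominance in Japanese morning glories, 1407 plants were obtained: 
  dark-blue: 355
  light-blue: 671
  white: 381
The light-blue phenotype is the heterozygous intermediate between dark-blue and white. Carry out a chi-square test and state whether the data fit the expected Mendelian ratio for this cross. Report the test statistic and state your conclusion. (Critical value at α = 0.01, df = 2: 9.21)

3.964; consistent

With incomplete dominance, a heterozygote × heterozygote cross gives a 1:2:1 phenotypic ratio.
Expected counts for N = 1407 under a 1:2:1 ratio (total parts = 4):
  dark-blue: 1407 × 1/4 = 351.75
  light-blue: 1407 × 2/4 = 703.5
  white: 1407 × 1/4 = 351.75
χ² = Σ (O − E)² / E
  dark-blue: (355 − 351.75)² / 351.75 = 0.0300
  light-blue: (671 − 703.5)² / 703.5 = 1.5014
  white: (381 − 351.75)² / 351.75 = 2.4323
χ² = 0.0300 + 1.5014 + 2.4323 = 3.9637 ≈ 3.964
Degrees of freedom = 3 − 1 = 2; critical value at α = 0.01 is 9.21.
Since 3.964 < 9.21, we fail to reject the null hypothesis — the data are consistent with the 1:2:1 ratio.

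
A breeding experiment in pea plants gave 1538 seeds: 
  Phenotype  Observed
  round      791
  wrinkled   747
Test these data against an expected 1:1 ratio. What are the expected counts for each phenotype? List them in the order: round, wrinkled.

769, 769

Expected counts for N = 1538 under a 1:1 ratio (total parts = 2):
  round: 1538 × 1/2 = 769
  wrinkled: 1538 × 1/2 = 769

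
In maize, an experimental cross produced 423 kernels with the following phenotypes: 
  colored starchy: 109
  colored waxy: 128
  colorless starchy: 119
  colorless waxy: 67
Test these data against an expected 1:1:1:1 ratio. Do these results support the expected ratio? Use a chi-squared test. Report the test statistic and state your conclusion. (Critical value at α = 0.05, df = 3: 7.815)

The 1:1:1:1 ratio has 4 parts, so with N = 423 the expected counts are:
  colored starchy: 423 × 1/4 = 105.75
  colored waxy: 423 × 1/4 = 105.75
  colorless starchy: 423 × 1/4 = 105.75
  colorless waxy: 423 × 1/4 = 105.75
χ² = Σ (O − E)² / E
  colored starchy: (109 − 105.75)² / 105.75 = 0.0999
  colored waxy: (128 − 105.75)² / 105.75 = 4.6814
  colorless starchy: (119 − 105.75)² / 105.75 = 1.6602
  colorless waxy: (67 − 105.75)² / 105.75 = 14.1992
χ² = 0.0999 + 4.6814 + 1.6602 + 14.1992 = 20.6407 ≈ 20.641
Degrees of freedom = 4 − 1 = 3; critical value at α = 0.05 is 7.815.
Since 20.641 > 7.815, we reject the null hypothesis — the data do not fit the 1:1:1:1 ratio.

20.641; not consistent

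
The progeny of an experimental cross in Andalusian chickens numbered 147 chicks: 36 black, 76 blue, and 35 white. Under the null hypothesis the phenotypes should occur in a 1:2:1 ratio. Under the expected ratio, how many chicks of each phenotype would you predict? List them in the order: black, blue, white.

The 1:2:1 ratio has 4 parts, so with N = 147 the expected counts are:
  black: 147 × 1/4 = 36.75
  blue: 147 × 2/4 = 73.5
  white: 147 × 1/4 = 36.75

36.75, 73.5, 36.75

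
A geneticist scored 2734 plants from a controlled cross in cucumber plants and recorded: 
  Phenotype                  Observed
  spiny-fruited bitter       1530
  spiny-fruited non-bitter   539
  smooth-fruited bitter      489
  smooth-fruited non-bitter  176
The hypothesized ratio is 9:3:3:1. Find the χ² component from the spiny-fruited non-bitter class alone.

1.357

Expected counts for N = 2734 under a 9:3:3:1 ratio (total parts = 16):
  spiny-fruited bitter: 2734 × 9/16 = 1537.875
  spiny-fruited non-bitter: 2734 × 3/16 = 512.625
  smooth-fruited bitter: 2734 × 3/16 = 512.625
  smooth-fruited non-bitter: 2734 × 1/16 = 170.875
Contribution of spiny-fruited non-bitter: (539 − 512.625)² / 512.625 = 1.3570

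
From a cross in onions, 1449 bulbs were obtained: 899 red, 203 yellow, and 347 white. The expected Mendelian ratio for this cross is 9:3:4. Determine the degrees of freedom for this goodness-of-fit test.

A goodness-of-fit test with 3 phenotype classes has df = 3 − 1 = 2.

2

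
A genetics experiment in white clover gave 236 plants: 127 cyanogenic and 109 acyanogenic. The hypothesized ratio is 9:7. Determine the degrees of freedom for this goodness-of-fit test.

A goodness-of-fit test with 2 phenotype classes has df = 2 − 1 = 1.

1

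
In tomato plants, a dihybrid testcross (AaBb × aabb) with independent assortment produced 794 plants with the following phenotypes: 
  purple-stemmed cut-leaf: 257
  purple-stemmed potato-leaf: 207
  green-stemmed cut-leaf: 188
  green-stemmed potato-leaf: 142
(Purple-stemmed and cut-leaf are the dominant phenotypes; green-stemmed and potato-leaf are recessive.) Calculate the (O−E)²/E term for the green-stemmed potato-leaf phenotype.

A dihybrid testcross with independent assortment gives a 1:1:1:1 ratio.
Expected counts for N = 794 under a 1:1:1:1 ratio (total parts = 4):
  purple-stemmed cut-leaf: 794 × 1/4 = 198.5
  purple-stemmed potato-leaf: 794 × 1/4 = 198.5
  green-stemmed cut-leaf: 794 × 1/4 = 198.5
  green-stemmed potato-leaf: 794 × 1/4 = 198.5
Contribution of green-stemmed potato-leaf: (142 − 198.5)² / 198.5 = 16.0819

16.082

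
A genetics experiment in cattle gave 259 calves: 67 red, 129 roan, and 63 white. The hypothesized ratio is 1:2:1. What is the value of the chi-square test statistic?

0.127

The 1:2:1 ratio has 4 parts, so with N = 259 the expected counts are:
  red: 259 × 1/4 = 64.75
  roan: 259 × 2/4 = 129.5
  white: 259 × 1/4 = 64.75
χ² = Σ (O − E)² / E
  red: (67 − 64.75)² / 64.75 = 0.0782
  roan: (129 − 129.5)² / 129.5 = 0.0019
  white: (63 − 64.75)² / 64.75 = 0.0473
χ² = 0.0782 + 0.0019 + 0.0473 = 0.1274 ≈ 0.127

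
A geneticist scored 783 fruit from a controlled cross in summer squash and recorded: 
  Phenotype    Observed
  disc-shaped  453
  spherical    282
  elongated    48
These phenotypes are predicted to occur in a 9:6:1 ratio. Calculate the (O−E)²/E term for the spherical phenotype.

The 9:6:1 ratio has 16 parts, so with N = 783 the expected counts are:
  disc-shaped: 783 × 9/16 = 440.4375
  spherical: 783 × 6/16 = 293.625
  elongated: 783 × 1/16 = 48.9375
Contribution of spherical: (282 − 293.625)² / 293.625 = 0.4602

0.460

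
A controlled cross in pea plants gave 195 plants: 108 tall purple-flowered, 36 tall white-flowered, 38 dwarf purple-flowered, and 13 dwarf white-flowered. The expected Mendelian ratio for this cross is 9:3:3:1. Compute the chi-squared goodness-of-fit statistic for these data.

Total ratio parts = 16. Expected numbers out of 195:
  tall purple-flowered: 195 × 9/16 = 109.6875
  tall white-flowered: 195 × 3/16 = 36.5625
  dwarf purple-flowered: 195 × 3/16 = 36.5625
  dwarf white-flowered: 195 × 1/16 = 12.1875
χ² = Σ (O − E)² / E
  tall purple-flowered: (108 − 109.6875)² / 109.6875 = 0.0260
  tall white-flowered: (36 − 36.5625)² / 36.5625 = 0.0087
  dwarf purple-flowered: (38 − 36.5625)² / 36.5625 = 0.0565
  dwarf white-flowered: (13 − 12.1875)² / 12.1875 = 0.0542
χ² = 0.0260 + 0.0087 + 0.0565 + 0.0542 = 0.1454 ≈ 0.145

0.145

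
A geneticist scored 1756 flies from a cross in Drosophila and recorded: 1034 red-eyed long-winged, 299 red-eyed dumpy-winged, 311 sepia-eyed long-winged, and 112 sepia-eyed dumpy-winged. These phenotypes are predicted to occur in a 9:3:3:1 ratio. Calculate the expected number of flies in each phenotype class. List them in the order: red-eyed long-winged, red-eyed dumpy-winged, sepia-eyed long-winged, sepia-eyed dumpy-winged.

987.75, 329.25, 329.25, 109.75

Expected counts for N = 1756 under a 9:3:3:1 ratio (total parts = 16):
  red-eyed long-winged: 1756 × 9/16 = 987.75
  red-eyed dumpy-winged: 1756 × 3/16 = 329.25
  sepia-eyed long-winged: 1756 × 3/16 = 329.25
  sepia-eyed dumpy-winged: 1756 × 1/16 = 109.75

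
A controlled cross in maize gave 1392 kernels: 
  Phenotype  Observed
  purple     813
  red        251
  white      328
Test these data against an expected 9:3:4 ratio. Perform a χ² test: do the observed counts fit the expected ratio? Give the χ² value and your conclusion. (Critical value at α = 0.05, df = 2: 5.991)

The 9:3:4 ratio has 16 parts, so with N = 1392 the expected counts are:
  purple: 1392 × 9/16 = 783
  red: 1392 × 3/16 = 261
  white: 1392 × 4/16 = 348
χ² = Σ (O − E)² / E
  purple: (813 − 783)² / 783 = 1.1494
  red: (251 − 261)² / 261 = 0.3831
  white: (328 − 348)² / 348 = 1.1494
χ² = 1.1494 + 0.3831 + 1.1494 = 2.6819 ≈ 2.682
Degrees of freedom = 3 − 1 = 2; critical value at α = 0.05 is 5.991.
Since 2.682 < 5.991, we fail to reject the null hypothesis — the data are consistent with the 9:3:4 ratio.

2.682; consistent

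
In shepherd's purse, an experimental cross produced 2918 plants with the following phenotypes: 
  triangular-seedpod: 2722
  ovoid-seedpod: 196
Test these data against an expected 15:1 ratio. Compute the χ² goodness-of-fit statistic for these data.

1.086

The 15:1 ratio has 16 parts, so with N = 2918 the expected counts are:
  triangular-seedpod: 2918 × 15/16 = 2735.625
  ovoid-seedpod: 2918 × 1/16 = 182.375
χ² = Σ (O − E)² / E
  triangular-seedpod: (2722 − 2735.625)² / 2735.625 = 0.0679
  ovoid-seedpod: (196 − 182.375)² / 182.375 = 1.0179
χ² = 0.0679 + 1.0179 = 1.0858 ≈ 1.086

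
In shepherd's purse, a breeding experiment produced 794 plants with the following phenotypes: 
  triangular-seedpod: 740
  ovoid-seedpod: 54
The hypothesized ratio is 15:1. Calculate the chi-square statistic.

0.411

Expected counts for N = 794 under a 15:1 ratio (total parts = 16):
  triangular-seedpod: 794 × 15/16 = 744.375
  ovoid-seedpod: 794 × 1/16 = 49.625
χ² = Σ (O − E)² / E
  triangular-seedpod: (740 − 744.375)² / 744.375 = 0.0257
  ovoid-seedpod: (54 − 49.625)² / 49.625 = 0.3857
χ² = 0.0257 + 0.3857 = 0.4114 ≈ 0.411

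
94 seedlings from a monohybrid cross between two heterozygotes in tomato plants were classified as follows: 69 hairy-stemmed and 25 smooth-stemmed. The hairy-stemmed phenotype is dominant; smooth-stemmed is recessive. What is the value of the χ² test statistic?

0.128

For a monohybrid cross between heterozygotes with complete dominance, the expected phenotypic ratio is 3:1.
Under the 3:1 hypothesis (Σ ratio = 4, N = 94):
  hairy-stemmed: 94 × 3/4 = 70.5
  smooth-stemmed: 94 × 1/4 = 23.5
χ² = Σ (O − E)² / E
  hairy-stemmed: (69 − 70.5)² / 70.5 = 0.0319
  smooth-stemmed: (25 − 23.5)² / 23.5 = 0.0957
χ² = 0.0319 + 0.0957 = 0.1276 ≈ 0.128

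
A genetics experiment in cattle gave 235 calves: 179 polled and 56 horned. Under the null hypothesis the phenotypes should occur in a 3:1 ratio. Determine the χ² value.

0.172

The 3:1 ratio has 4 parts, so with N = 235 the expected counts are:
  polled: 235 × 3/4 = 176.25
  horned: 235 × 1/4 = 58.75
χ² = Σ (O − E)² / E
  polled: (179 − 176.25)² / 176.25 = 0.0429
  horned: (56 − 58.75)² / 58.75 = 0.1287
χ² = 0.0429 + 0.1287 = 0.1716 ≈ 0.172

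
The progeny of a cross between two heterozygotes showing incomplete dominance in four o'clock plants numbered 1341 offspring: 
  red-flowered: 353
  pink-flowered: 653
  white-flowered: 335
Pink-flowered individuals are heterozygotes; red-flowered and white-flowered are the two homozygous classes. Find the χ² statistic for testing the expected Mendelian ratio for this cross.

With incomplete dominance, a heterozygote × heterozygote cross gives a 1:2:1 phenotypic ratio.
Under the 1:2:1 hypothesis (Σ ratio = 4, N = 1341):
  red-flowered: 1341 × 1/4 = 335.25
  pink-flowered: 1341 × 2/4 = 670.5
  white-flowered: 1341 × 1/4 = 335.25
χ² = Σ (O − E)² / E
  red-flowered: (353 − 335.25)² / 335.25 = 0.9398
  pink-flowered: (653 − 670.5)² / 670.5 = 0.4567
  white-flowered: (335 − 335.25)² / 335.25 = 0.0002
χ² = 0.9398 + 0.4567 + 0.0002 = 1.3967 ≈ 1.397

1.397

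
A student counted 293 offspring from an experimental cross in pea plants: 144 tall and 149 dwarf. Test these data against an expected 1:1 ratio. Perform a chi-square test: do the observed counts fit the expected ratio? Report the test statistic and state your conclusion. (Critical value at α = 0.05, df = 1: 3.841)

0.085; consistent

Under the 1:1 hypothesis (Σ ratio = 2, N = 293):
  tall: 293 × 1/2 = 146.5
  dwarf: 293 × 1/2 = 146.5
χ² = Σ (O − E)² / E
  tall: (144 − 146.5)² / 146.5 = 0.0427
  dwarf: (149 − 146.5)² / 146.5 = 0.0427
χ² = 0.0427 + 0.0427 = 0.0854 ≈ 0.085
Degrees of freedom = 2 − 1 = 1; critical value at α = 0.05 is 3.841.
Since 0.085 < 3.841, we fail to reject the null hypothesis — the data are consistent with the 1:1 ratio.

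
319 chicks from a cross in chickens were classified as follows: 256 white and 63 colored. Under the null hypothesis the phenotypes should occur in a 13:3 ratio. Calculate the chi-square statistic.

0.209

The 13:3 ratio has 16 parts, so with N = 319 the expected counts are:
  white: 319 × 13/16 = 259.1875
  colored: 319 × 3/16 = 59.8125
χ² = Σ (O − E)² / E
  white: (256 − 259.1875)² / 259.1875 = 0.0392
  colored: (63 − 59.8125)² / 59.8125 = 0.1699
χ² = 0.0392 + 0.1699 = 0.2091 ≈ 0.209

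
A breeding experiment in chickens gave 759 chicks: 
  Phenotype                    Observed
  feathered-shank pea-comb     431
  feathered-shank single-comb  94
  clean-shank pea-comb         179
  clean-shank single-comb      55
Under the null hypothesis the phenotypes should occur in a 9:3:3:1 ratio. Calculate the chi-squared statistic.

27.103

The 9:3:3:1 ratio has 16 parts, so with N = 759 the expected counts are:
  feathered-shank pea-comb: 759 × 9/16 = 426.9375
  feathered-shank single-comb: 759 × 3/16 = 142.3125
  clean-shank pea-comb: 759 × 3/16 = 142.3125
  clean-shank single-comb: 759 × 1/16 = 47.4375
χ² = Σ (O − E)² / E
  feathered-shank pea-comb: (431 − 426.9375)² / 426.9375 = 0.0387
  feathered-shank single-comb: (94 − 142.3125)² / 142.3125 = 16.4012
  clean-shank pea-comb: (179 − 142.3125)² / 142.3125 = 9.4579
  clean-shank single-comb: (55 − 47.4375)² / 47.4375 = 1.2056
χ² = 0.0387 + 16.4012 + 9.4579 + 1.2056 = 27.1034 ≈ 27.103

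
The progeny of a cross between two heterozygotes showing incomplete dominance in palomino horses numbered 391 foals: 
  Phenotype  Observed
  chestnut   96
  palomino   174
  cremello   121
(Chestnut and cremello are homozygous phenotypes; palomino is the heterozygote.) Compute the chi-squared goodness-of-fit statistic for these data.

7.926

With incomplete dominance, a heterozygote × heterozygote cross gives a 1:2:1 phenotypic ratio.
Under the 1:2:1 hypothesis (Σ ratio = 4, N = 391):
  chestnut: 391 × 1/4 = 97.75
  palomino: 391 × 2/4 = 195.5
  cremello: 391 × 1/4 = 97.75
χ² = Σ (O − E)² / E
  chestnut: (96 − 97.75)² / 97.75 = 0.0313
  palomino: (174 − 195.5)² / 195.5 = 2.3645
  cremello: (121 − 97.75)² / 97.75 = 5.5301
χ² = 0.0313 + 2.3645 + 5.5301 = 7.9259 ≈ 7.926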